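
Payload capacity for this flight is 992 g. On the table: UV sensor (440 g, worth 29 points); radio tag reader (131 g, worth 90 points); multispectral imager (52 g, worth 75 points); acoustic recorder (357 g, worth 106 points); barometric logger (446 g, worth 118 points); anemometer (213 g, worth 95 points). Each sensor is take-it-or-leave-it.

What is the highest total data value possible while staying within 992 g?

389

The ratio heuristic lands on radio tag reader + multispectral imager + acoustic recorder + anemometer (366) but leaves 239 g idle.
The 213 g tied up in anemometer is better spent on barometric logger — total rises to 389 (986 g).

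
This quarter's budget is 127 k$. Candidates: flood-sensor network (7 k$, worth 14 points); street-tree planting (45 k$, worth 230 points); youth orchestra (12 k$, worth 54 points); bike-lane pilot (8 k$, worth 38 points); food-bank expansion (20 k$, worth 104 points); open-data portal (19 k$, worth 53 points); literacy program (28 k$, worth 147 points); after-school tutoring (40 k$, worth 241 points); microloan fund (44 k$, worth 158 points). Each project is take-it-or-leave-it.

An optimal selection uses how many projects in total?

4

The maximum projected impact within 127 k$ is 672.
For example street-tree planting + youth orchestra + literacy program + after-school tutoring achieves it, using 125 k$.
All optima have 4 projects.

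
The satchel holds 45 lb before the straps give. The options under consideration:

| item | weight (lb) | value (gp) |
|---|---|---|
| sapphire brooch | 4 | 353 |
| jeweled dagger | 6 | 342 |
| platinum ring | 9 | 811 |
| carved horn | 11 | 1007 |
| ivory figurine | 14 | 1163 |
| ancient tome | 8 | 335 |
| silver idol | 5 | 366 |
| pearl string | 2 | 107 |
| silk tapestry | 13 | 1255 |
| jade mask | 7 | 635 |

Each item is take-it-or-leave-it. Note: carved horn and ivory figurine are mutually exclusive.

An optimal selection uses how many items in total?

5

Optimal total is 4074.
One optimal bundle: platinum ring + carved horn + silver idol + silk tapestry + jade mask (45 lb).
All optima have 5 items.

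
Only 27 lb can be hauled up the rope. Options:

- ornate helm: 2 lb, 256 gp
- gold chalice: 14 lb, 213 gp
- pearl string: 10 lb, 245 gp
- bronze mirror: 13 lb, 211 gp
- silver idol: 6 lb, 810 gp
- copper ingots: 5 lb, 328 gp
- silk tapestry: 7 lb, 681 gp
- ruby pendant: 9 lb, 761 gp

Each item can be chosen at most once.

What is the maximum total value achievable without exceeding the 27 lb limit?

By value per lb: silver idol 135.00, ornate helm 128.00, silk tapestry 97.29 lead.
Taking the top-ratio items first gives ornate helm + silver idol + silk tapestry + ruby pendant for 2508 (24 lb).
Replace ornate helm with copper ingots: the trade gains 72 net, giving 2580 at 27 lb.
Next best is ornate helm + silver idol + silk tapestry + ruby pendant at 2508 (24 lb) — short by 72.

2580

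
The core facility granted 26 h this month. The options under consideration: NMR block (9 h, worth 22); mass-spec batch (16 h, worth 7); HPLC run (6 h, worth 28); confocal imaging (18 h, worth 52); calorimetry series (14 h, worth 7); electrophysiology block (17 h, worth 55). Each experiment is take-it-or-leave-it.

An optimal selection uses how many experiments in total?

2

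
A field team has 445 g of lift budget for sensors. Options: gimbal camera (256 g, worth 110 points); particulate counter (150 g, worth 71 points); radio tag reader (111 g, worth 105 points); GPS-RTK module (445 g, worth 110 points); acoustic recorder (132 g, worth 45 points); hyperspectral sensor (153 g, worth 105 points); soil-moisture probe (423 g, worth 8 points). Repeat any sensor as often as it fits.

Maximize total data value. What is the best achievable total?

Best packing: 4×radio tag reader — 444 g, 420 total.

420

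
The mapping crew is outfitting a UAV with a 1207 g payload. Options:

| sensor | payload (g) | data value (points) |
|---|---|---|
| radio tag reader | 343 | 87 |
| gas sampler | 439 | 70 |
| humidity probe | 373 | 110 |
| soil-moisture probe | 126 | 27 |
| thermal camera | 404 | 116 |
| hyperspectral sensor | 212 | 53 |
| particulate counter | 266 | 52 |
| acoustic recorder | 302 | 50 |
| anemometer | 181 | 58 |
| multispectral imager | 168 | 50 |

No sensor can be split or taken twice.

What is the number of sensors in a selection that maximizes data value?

4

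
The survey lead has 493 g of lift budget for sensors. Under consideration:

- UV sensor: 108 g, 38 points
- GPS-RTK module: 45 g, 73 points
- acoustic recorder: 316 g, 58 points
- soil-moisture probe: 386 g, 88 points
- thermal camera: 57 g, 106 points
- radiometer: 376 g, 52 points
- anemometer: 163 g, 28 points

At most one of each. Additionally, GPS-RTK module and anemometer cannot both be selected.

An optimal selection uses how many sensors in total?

Optimal total is 267.
GPS-RTK module + soil-moisture probe + thermal camera hits 267 at 488 g.
Every optimal selection uses 3 sensors.

3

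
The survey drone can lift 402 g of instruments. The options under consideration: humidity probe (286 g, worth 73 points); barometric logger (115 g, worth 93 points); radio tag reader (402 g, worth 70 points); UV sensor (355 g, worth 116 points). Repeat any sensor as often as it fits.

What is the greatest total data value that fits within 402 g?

279

The ratio ordering already packs tightly: 3×barometric logger, 345 g, 279.
No other feasible combination exceeds 279.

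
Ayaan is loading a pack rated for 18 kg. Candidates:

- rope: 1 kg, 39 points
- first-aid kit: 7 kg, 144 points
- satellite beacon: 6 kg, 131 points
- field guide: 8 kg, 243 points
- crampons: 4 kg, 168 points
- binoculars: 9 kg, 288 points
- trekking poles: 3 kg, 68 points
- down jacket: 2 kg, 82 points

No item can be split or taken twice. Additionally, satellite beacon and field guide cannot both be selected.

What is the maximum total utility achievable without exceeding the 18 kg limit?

Taking the top-ratio items first gives rope + crampons + binoculars + down jacket for 577 (16 kg).
Replace rope with trekking poles: the trade gains 29 net, giving 606 at 18 kg.
That's the maximum — no feasible swap from here does better than 606.

606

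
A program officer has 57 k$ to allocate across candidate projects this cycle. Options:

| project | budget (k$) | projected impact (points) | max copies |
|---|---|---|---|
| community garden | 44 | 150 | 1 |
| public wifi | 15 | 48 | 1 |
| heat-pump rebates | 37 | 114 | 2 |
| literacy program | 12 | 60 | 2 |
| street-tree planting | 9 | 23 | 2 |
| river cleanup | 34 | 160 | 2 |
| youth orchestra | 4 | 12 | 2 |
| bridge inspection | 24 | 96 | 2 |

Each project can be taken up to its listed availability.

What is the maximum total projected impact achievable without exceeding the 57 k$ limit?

244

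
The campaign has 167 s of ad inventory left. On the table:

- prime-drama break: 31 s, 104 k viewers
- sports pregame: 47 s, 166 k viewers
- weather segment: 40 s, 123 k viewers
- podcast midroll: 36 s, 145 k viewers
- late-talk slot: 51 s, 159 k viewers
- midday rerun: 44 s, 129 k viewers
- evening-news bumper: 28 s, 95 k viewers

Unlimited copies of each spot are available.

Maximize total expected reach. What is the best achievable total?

A density-first pass picks 4×podcast midroll — 580 at 144 s.
The 36 s tied up in podcast midroll is better spent on prime-drama break + evening-news bumper — total rises to 634 (167 s).

634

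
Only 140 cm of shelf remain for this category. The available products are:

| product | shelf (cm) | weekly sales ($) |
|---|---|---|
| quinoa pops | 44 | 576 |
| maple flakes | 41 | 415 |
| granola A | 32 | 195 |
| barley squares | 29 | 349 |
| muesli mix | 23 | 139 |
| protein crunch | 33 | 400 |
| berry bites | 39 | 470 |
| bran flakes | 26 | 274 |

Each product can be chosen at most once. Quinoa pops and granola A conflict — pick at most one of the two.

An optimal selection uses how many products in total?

4

Optimal total is 1669.
quinoa pops + barley squares + berry bites + bran flakes hits 1669 at 138 cm.
Any selection reaching 1669 contains exactly 4 products.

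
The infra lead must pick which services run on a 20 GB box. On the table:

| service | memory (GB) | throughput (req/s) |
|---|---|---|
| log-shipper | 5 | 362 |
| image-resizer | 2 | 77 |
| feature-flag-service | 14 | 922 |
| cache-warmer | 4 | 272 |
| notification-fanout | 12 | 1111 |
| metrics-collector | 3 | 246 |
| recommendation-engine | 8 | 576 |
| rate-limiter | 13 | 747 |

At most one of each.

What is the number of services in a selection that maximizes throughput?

Optimal total is 1719.
For example log-shipper + notification-fanout + metrics-collector achieves it, using 20 GB.
Any selection reaching 1719 contains exactly 3 services.

3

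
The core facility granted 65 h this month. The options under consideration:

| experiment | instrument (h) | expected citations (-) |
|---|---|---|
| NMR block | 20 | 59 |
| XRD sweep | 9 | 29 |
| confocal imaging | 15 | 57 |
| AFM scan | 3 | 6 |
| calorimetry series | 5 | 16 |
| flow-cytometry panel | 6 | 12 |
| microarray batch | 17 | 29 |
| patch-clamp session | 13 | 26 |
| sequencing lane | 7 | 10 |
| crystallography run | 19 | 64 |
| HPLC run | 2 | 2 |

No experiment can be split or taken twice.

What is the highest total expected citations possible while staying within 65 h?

Taking the top-ratio experiments first gives XRD sweep + confocal imaging + AFM scan + calorimetry series + flow-cytometry panel + sequencing lane + crystallography run for 194 (64 h).
But NMR block + XRD sweep + confocal imaging + crystallography run + HPLC run fits in 65 h and reaches 211.
Every other selection either busts 65 h or fails to beat 211.

211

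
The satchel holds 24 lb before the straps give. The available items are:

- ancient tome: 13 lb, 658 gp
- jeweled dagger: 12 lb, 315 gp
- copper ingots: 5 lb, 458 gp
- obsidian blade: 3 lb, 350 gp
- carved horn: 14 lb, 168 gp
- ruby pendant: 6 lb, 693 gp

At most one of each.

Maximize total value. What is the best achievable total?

1809

Density check — obsidian blade 116.67, ruby pendant 115.50, copper ingots 91.60 are the best per lb.
Greedy by ratio would take copper ingots + obsidian blade + ruby pendant: 14 lb used, total 1501.
Dropping obsidian blade frees 3 lb; slotting in ancient tome (13 lb) lifts the total to 1809 at 24 lb.
Nothing else within 24 lb beats 1809.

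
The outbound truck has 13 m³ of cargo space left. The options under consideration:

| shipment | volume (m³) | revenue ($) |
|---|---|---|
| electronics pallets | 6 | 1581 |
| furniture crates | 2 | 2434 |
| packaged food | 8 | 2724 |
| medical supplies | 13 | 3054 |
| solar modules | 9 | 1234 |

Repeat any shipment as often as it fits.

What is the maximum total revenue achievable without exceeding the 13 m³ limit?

14604

Best packing: 6×furniture crates — 12 m³, 14604 total.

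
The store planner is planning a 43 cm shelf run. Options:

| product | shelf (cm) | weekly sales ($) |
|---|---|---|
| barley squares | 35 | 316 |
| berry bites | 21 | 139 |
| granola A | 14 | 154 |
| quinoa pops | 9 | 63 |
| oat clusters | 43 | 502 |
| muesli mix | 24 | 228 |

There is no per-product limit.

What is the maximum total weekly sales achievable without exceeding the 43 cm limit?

Ranking by ratio (weekly sales/cm): oat clusters 11.67, granola A 11.00, muesli mix 9.50, barley squares 9.03.
Oat clusters uses 43 of the 43 cm and totals 502.
That's the maximum — no swap from here does better than 502.

502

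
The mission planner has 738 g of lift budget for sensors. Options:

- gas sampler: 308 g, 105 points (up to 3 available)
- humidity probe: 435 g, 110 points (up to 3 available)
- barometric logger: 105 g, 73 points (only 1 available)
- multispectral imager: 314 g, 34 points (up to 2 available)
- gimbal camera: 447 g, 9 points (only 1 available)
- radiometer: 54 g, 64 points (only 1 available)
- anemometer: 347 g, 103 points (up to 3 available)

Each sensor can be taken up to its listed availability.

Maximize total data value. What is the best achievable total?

283

By data value per g: radiometer 1.19, barometric logger 0.70, gas sampler 0.34 lead.
Filling by ratio: gas sampler + barometric logger + radiometer for 242, with 271 g left unused.
The 54 g tied up in radiometer is better spent on gas sampler — total rises to 283 (721 g).
No other feasible combination exceeds 283.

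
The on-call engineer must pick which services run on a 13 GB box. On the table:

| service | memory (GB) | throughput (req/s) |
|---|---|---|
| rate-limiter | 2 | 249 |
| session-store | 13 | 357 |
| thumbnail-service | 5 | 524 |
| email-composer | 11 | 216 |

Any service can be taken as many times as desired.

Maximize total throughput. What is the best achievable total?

1520

Filling by ratio: 6×rate-limiter for 1494, with 1 GB left unused.
Dropping 2×rate-limiter frees 4 GB; slotting in thumbnail-service (5 GB) lifts the total to 1520 at 13 GB.
No other feasible combination exceeds 1520.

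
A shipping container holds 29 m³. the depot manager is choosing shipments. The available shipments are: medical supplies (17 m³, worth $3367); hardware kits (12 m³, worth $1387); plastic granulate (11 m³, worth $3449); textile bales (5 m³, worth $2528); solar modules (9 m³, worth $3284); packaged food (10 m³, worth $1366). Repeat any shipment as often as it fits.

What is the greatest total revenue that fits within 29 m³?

13396

Greedy by ratio would take 5×textile bales: 25 m³ used, total 12640.
Dropping textile bales frees 5 m³; slotting in solar modules (9 m³) lifts the total to 13396 at 29 m³.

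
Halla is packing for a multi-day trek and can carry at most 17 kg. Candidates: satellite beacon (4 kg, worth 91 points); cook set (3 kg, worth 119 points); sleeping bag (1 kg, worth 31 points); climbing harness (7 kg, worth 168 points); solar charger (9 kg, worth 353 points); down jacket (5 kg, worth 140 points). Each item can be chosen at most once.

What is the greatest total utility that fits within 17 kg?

612

Greedy by ratio would take satellite beacon + cook set + sleeping bag + solar charger: 17 kg used, total 594.
The 5 kg tied up in satellite beacon and sleeping bag is better spent on down jacket — total rises to 612 (17 kg).
Nothing else within 17 kg beats 612.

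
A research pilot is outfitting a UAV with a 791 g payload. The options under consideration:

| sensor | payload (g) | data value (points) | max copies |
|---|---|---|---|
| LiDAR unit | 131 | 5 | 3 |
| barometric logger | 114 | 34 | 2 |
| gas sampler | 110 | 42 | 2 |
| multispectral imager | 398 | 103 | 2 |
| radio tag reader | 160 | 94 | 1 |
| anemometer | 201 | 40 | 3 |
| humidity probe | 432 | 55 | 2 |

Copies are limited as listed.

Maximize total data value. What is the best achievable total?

281

Density check — radio tag reader 0.59, gas sampler 0.38, barometric logger 0.30, multispectral imager 0.26 are the best per g.
Taking the top-ratio sensors first gives LiDAR unit + 2×barometric logger + 2×gas sampler + radio tag reader for 251 (739 g).
The 359 g tied up in LiDAR unit and 2×barometric logger is better spent on multispectral imager — total rises to 281 (778 g).
The spare 13 g is too small for any remaining sensor, and no exchange beats 281.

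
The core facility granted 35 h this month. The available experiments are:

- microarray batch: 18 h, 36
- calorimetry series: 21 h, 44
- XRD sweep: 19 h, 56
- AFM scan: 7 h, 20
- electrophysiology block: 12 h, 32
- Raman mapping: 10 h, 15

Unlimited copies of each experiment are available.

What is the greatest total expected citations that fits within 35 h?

100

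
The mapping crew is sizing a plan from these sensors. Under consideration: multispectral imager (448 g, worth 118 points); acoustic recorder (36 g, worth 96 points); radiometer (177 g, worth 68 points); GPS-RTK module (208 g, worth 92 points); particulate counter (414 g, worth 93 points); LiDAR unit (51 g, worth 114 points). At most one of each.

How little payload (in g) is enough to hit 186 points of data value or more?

Look for the lowest-payload combination reaching 186.
Taking acoustic recorder + LiDAR unit gives 210 (≥ 186) for 87 g.
No combination under 87 g hits 186.

87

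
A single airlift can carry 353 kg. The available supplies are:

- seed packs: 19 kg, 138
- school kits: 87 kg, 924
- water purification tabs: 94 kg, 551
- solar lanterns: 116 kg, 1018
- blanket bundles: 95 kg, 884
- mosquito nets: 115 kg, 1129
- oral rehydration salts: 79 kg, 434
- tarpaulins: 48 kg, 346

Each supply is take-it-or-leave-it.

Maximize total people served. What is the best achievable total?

A density-first pass picks seed packs + school kits + blanket bundles + mosquito nets — 3075 at 316 kg.
The 19 kg tied up in seed packs is better spent on tarpaulins — total rises to 3283 (345 kg).
Next best is seed packs + school kits + solar lanterns + mosquito nets at 3209 (337 kg) — short by 74.

3283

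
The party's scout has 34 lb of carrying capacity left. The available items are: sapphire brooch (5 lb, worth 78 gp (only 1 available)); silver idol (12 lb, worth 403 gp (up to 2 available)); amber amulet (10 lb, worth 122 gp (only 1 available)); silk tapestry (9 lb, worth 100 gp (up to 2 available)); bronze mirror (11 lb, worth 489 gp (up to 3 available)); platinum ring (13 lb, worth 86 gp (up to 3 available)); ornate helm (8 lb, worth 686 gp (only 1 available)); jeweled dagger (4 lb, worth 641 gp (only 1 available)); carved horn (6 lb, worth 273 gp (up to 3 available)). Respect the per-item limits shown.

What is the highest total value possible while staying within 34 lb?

By value per lb: jeweled dagger 160.25, ornate helm 85.75, carved horn 45.50 lead.
The ratio heuristic lands on ornate helm + jeweled dagger + 3×carved horn (2146) but leaves 4 lb idle.
Replace 3×carved horn with 2×bronze mirror: the trade gains 159 net, giving 2305 at 34 lb.
Every other selection either busts 34 lb or exceeds an availability limit or fails to beat 2305.

2305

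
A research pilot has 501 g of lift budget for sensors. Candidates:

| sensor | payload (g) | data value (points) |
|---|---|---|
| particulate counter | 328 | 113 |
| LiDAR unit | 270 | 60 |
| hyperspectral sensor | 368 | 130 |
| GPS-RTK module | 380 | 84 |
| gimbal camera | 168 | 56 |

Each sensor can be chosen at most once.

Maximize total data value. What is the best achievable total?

169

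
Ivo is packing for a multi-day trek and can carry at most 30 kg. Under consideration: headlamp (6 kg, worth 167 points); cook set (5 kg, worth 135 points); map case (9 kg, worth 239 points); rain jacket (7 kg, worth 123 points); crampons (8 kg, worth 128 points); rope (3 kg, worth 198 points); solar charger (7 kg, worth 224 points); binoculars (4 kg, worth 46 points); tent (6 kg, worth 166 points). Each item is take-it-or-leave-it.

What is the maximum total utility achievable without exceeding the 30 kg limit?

963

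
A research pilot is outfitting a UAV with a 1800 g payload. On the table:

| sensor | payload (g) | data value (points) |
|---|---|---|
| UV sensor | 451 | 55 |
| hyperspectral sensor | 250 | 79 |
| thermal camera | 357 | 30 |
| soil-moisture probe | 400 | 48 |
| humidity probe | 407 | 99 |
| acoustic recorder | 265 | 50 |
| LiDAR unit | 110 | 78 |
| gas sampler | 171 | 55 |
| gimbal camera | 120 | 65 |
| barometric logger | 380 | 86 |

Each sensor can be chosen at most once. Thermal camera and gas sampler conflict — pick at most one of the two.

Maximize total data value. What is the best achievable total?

Best packing: hyperspectral sensor + humidity probe + acoustic recorder + LiDAR unit + gas sampler + gimbal camera + barometric logger — 1703 g, 512 total.

512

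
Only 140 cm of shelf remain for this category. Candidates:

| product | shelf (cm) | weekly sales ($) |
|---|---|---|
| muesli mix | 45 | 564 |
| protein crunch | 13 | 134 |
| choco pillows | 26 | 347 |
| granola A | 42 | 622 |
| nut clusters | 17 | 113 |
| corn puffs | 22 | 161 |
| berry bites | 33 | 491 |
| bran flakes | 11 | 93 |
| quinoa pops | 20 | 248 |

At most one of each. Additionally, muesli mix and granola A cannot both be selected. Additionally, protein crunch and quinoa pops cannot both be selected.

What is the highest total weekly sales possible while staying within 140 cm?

By weekly sales per cm: berry bites 14.88, granola A 14.81, choco pillows 13.35, muesli mix 12.53 lead.
Taking choco pillows + granola A + nut clusters + berry bites + quinoa pops: 138 cm used, 1821 in weekly sales.
Every other selection either busts 140 cm or breaks a pairing rule or fails to beat 1821.

1821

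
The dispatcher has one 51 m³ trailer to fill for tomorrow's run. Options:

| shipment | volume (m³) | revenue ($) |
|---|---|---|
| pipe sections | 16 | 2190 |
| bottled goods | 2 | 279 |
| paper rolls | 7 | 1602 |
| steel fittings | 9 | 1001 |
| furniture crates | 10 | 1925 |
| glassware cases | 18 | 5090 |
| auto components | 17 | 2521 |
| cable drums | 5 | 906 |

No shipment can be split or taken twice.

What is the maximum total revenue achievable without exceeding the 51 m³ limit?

By revenue per m³: glassware cases 282.78, paper rolls 228.86, furniture crates 192.50 lead.
Taking the top-ratio shipments first gives bottled goods + paper rolls + steel fittings + furniture crates + glassware cases + cable drums for 10803 (51 m³).
Dropping bottled goods and steel fittings and cable drums frees 16 m³; slotting in pipe sections (16 m³) lifts the total to 10807 at 51 m³.
Runner-up bottled goods + paper rolls + steel fittings + furniture crates + glassware cases + cable drums tops out at 10803.

10807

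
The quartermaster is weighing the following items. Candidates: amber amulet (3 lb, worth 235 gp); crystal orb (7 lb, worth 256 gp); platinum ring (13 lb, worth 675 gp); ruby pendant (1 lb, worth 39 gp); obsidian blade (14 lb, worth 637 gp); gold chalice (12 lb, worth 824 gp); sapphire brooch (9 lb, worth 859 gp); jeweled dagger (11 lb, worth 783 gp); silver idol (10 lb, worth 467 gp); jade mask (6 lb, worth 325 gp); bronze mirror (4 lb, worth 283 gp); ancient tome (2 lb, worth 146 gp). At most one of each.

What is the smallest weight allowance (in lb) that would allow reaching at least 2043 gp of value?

26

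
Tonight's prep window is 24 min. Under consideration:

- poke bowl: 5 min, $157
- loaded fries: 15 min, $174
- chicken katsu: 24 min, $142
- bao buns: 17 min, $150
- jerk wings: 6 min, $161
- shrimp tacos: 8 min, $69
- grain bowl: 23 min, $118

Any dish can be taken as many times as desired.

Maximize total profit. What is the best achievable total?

644

By profit per min: poke bowl 31.40, jerk wings 26.83, loaded fries 11.60, bao buns 8.82 lead.
Filling by ratio: 4×poke bowl for 628, with 4 min left unused.
Dropping 4×poke bowl frees 20 min; slotting in 4×jerk wings (24 min) lifts the total to 644 at 24 min.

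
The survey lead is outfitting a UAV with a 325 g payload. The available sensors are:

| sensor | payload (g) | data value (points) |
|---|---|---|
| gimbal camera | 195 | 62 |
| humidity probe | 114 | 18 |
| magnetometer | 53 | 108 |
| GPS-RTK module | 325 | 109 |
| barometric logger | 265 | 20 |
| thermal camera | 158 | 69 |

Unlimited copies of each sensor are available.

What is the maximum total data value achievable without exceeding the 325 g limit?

648

Taking 6×magnetometer: 318 g used, 648 in data value.
That's the maximum — no swap from here does better than 648.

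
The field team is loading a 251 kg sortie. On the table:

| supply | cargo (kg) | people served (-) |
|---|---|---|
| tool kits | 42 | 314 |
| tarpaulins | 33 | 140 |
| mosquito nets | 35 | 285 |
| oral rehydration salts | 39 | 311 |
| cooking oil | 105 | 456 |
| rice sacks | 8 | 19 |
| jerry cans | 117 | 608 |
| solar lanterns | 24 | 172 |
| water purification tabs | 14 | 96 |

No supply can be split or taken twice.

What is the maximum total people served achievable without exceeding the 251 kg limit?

1614

Ranking by ratio (people served/kg): mosquito nets 8.14, oral rehydration salts 7.97, tool kits 7.48, solar lanterns 7.17.
Filling by ratio: tool kits + tarpaulins + mosquito nets + oral rehydration salts + rice sacks + solar lanterns + water purification tabs for 1337, with 56 kg left unused.
The 65 kg tied up in tarpaulins and rice sacks and solar lanterns is better spent on jerry cans — total rises to 1614 (247 kg).
Runner-up tool kits + mosquito nets + oral rehydration salts + cooking oil + solar lanterns tops out at 1538.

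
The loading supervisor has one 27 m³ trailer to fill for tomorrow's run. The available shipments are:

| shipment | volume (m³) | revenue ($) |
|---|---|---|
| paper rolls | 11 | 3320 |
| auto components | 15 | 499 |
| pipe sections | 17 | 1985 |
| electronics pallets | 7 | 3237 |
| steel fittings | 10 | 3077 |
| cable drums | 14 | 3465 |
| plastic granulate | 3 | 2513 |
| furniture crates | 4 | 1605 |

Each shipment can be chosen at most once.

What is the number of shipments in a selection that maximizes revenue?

4

The maximum revenue within 27 m³ is 10675.
paper rolls + electronics pallets + plastic granulate + furniture crates hits 10675 at 25 m³.
Every optimal selection uses 4 shipments.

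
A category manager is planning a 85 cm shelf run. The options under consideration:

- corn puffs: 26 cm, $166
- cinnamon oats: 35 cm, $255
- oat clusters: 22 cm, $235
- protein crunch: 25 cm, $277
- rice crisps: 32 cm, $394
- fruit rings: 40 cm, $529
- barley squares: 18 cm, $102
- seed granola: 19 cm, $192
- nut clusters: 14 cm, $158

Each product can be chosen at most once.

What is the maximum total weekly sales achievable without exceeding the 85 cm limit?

998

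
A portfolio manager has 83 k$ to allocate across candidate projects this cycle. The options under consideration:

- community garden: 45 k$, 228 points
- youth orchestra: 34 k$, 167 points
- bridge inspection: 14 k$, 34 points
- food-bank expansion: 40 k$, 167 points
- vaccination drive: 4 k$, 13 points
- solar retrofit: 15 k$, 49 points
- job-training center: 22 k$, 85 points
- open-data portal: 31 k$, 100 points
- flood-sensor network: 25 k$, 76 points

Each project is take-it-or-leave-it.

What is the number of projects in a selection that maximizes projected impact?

The maximum projected impact within 83 k$ is 408.
One optimal bundle: community garden + youth orchestra + vaccination drive (83 k$).
Every optimal selection uses 3 projects.

3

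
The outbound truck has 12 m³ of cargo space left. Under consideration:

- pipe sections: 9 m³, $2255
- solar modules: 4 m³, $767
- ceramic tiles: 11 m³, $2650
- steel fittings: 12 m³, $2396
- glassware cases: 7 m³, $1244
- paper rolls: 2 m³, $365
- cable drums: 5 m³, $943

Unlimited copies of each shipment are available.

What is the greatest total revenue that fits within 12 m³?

By revenue per m³: pipe sections 250.56, ceramic tiles 240.91, steel fittings 199.67 lead.
Filling by ratio: pipe sections + paper rolls for 2620, with 1 m³ left unused.
Replace pipe sections and paper rolls with ceramic tiles: the trade gains 30 net, giving 2650 at 11 m³.
Nothing else within 12 m³ beats 2650.

2650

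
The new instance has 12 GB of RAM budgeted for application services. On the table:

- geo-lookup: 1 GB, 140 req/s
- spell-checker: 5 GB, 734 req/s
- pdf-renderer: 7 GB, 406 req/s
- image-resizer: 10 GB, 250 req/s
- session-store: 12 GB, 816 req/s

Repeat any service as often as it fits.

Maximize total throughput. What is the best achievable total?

1748

Taking 2×geo-lookup + 2×spell-checker: 12 GB used, 1748 in throughput.
No other feasible combination exceeds 1748.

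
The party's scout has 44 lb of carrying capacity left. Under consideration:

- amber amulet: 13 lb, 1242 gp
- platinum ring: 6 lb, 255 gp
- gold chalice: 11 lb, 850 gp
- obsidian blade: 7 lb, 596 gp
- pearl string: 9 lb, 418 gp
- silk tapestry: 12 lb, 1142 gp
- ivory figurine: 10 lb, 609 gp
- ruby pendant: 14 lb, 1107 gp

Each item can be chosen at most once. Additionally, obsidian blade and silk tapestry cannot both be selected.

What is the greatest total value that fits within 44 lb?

Taking amber amulet + obsidian blade + ivory figurine + ruby pendant: 44 lb used, 3554 in value.

3554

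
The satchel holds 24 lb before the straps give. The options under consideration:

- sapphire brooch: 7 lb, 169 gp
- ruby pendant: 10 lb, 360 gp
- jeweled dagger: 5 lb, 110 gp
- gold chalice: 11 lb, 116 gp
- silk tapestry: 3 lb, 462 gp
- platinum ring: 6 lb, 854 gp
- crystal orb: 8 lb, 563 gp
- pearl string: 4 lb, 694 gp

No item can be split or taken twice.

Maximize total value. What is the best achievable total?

2573

Ranking by ratio (value/lb): pearl string 173.50, silk tapestry 154.00, platinum ring 142.33.
Silk tapestry + platinum ring + crystal orb + pearl string uses 21 of the 24 lb and totals 2573.
The spare 3 lb is too small for any remaining item, and no exchange beats 2573.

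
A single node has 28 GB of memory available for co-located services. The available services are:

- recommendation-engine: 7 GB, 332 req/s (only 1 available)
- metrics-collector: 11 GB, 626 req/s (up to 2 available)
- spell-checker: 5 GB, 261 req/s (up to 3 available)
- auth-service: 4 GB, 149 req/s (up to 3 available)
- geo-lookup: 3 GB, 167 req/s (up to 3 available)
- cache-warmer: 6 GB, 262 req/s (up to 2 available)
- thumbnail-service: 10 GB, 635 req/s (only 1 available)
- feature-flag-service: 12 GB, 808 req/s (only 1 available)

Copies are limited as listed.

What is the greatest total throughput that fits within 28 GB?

1777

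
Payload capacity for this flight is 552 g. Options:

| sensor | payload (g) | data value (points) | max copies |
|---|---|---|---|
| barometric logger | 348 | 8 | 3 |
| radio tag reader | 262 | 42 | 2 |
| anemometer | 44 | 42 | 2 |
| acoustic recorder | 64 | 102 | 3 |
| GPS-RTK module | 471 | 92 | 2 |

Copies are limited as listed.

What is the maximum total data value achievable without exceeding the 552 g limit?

432

Density check — acoustic recorder 1.59, anemometer 0.95, GPS-RTK module 0.20 are the best per g.
Best packing: radio tag reader + 2×anemometer + 3×acoustic recorder — 542 g, 432 total.
That's the maximum — no swap from here does better than 432.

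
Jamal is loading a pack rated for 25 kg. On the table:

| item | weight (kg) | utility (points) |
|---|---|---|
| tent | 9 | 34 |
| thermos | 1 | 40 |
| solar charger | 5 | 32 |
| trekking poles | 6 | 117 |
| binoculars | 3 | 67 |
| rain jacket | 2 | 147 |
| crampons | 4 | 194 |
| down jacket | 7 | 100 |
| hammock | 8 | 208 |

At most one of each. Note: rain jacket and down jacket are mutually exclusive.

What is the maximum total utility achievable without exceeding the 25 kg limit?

773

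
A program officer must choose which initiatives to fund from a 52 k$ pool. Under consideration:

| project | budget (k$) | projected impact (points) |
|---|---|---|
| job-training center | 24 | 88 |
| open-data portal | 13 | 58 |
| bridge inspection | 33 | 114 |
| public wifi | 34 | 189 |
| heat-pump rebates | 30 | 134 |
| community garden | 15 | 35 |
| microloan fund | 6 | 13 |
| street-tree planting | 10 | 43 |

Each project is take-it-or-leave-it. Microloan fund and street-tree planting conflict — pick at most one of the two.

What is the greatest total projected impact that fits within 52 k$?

247

The ratio ordering already packs tightly: open-data portal + public wifi, 47 k$, 247.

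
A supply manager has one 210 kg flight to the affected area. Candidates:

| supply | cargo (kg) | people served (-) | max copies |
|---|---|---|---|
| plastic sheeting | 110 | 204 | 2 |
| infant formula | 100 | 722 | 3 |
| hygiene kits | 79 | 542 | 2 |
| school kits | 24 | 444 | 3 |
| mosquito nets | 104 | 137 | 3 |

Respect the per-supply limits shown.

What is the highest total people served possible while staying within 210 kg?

2054

By people served per kg: school kits 18.50, infant formula 7.22, hygiene kits 6.86 lead.
Best packing: infant formula + 3×school kits — 172 kg, 2054 total.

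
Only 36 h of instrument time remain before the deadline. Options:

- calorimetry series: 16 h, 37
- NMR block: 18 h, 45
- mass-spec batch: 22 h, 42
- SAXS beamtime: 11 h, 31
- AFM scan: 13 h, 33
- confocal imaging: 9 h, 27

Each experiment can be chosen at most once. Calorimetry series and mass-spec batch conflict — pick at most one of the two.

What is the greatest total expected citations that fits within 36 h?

95

The ratio heuristic lands on SAXS beamtime + AFM scan + confocal imaging (91) but leaves 3 h idle.
Dropping AFM scan frees 13 h; slotting in calorimetry series (16 h) lifts the total to 95 at 36 h.
Nothing else feasible within 36 h beats 95.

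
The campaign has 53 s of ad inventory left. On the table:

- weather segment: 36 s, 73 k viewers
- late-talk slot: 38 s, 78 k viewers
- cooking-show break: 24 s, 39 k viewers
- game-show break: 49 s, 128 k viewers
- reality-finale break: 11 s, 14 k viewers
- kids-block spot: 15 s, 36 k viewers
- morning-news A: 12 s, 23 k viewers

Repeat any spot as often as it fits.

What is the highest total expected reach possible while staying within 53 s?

Density check — game-show break 2.61, kids-block spot 2.40, late-talk slot 2.05 are the best per s.
Game-show break uses 49 of the 53 s and totals 128.
Nothing else within 53 s beats 128.

128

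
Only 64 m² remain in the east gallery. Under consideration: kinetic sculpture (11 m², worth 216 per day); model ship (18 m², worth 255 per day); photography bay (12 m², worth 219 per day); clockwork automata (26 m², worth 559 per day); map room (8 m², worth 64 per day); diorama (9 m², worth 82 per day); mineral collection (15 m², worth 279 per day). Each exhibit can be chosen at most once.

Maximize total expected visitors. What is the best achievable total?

1273

By expected visitors per m²: clockwork automata 21.50, kinetic sculpture 19.64, mineral collection 18.60 lead.
Kinetic sculpture + photography bay + clockwork automata + mineral collection uses 64 of the 64 m² and totals 1273.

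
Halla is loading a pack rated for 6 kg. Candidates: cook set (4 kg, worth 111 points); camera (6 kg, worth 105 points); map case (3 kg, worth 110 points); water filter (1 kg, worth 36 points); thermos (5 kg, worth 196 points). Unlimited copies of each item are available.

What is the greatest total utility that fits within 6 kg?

232

By utility per kg: thermos 39.20, map case 36.67, water filter 36.00, cook set 27.75 lead.
The ratio ordering already packs tightly: water filter + thermos, 6 kg, 232.
Every other selection either busts 6 kg or fails to beat 232.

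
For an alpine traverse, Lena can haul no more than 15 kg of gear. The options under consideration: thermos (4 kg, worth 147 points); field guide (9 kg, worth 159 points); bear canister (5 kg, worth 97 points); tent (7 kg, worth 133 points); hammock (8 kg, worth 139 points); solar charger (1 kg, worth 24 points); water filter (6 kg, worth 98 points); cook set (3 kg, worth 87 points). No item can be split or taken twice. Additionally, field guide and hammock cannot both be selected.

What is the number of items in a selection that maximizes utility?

The maximum utility within 15 kg is 391.
One optimal bundle: thermos + tent + solar charger + cook set (15 kg).
All optima have 4 items.

4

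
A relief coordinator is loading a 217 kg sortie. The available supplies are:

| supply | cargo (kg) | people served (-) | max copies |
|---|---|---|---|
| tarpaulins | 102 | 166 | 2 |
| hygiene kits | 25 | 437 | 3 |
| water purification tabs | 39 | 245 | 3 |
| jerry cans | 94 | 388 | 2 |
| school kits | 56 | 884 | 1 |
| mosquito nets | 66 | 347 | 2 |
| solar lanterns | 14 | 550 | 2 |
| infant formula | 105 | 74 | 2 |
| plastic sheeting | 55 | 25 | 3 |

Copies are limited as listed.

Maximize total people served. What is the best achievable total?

3540

Taking 3×hygiene kits + water purification tabs + school kits + 2×solar lanterns: 198 kg used, 3540 in people served.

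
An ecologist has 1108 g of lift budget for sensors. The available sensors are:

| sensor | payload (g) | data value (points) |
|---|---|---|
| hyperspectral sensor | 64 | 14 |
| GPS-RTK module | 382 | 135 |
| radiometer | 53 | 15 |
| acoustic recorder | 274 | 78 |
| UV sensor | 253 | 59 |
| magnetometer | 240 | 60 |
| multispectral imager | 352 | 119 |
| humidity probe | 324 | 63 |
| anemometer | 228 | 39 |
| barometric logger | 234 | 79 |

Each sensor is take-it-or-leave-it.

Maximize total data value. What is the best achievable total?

The ratio ordering already packs tightly: hyperspectral sensor + GPS-RTK module + radiometer + multispectral imager + barometric logger, 1085 g, 362.
No other feasible combination exceeds 362.

362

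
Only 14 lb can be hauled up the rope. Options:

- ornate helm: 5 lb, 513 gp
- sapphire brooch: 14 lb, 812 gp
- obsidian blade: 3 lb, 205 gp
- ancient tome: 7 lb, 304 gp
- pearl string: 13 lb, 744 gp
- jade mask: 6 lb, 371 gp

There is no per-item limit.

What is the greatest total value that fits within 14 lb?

Density check — ornate helm 102.60, obsidian blade 68.33, jade mask 61.83, sapphire brooch 58.00 are the best per lb.
Taking 2×ornate helm + obsidian blade: 13 lb used, 1231 in value.
No other feasible combination exceeds 1231.

1231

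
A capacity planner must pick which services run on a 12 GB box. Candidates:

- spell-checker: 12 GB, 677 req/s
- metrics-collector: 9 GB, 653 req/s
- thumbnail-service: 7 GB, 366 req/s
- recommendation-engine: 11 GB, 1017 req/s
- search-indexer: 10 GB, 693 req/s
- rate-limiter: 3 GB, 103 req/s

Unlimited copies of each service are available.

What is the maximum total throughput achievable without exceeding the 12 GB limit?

1017

Density check — recommendation-engine 92.45, metrics-collector 72.56, search-indexer 69.30 are the best per GB.
Recommendation-engine uses 11 of the 12 GB and totals 1017.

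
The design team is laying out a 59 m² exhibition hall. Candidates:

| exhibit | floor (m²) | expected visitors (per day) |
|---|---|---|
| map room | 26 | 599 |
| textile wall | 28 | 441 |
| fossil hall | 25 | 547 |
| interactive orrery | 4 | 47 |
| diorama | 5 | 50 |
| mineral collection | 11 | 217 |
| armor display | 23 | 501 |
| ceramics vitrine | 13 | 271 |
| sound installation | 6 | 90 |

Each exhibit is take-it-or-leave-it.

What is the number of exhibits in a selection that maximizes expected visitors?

3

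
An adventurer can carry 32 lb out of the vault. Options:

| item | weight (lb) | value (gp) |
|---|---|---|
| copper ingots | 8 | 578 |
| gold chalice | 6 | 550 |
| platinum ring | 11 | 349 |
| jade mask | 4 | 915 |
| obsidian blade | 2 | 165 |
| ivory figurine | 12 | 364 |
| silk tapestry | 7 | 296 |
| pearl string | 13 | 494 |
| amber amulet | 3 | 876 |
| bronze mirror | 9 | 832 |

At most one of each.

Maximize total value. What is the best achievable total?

3916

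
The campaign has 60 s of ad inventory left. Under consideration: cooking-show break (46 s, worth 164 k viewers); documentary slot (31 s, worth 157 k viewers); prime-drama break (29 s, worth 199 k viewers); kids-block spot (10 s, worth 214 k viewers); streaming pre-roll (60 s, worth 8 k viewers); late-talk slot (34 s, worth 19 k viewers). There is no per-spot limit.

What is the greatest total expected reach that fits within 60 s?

1284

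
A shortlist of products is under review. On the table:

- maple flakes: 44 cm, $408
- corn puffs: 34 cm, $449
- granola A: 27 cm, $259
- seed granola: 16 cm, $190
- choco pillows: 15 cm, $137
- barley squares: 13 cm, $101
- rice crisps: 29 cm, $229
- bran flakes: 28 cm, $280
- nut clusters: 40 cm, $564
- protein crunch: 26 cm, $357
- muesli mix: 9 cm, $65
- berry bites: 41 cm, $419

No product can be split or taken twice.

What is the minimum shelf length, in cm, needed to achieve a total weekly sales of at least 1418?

109

Need the lightest bundle worth ≥ 1418.
corn puffs + nut clusters + protein crunch + muesli mix: 1435 weekly sales at 109 cm.
Below 109 cm the best achievable stays under 1418.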